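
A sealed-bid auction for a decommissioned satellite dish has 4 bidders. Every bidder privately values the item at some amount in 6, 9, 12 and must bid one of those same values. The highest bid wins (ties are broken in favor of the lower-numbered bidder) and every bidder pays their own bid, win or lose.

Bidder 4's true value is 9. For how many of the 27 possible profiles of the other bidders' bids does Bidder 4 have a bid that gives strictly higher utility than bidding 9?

26

Others bid (6, 6, 9): truth gives -9; bid 12 gives -3 > -9. Violating.
Others bid (6, 6, 12): truth gives -9; bid 6 gives -6 > -9. Violating.
Others bid (6, 9, 6): truth gives -9; bid 12 gives -3 > -9. Violating.
Others bid (6, 9, 9): truth gives -9; bid 12 gives -3 > -9. Violating.
Others bid (6, 6, 6): truth gives 0; no alternative beats it.
(Checking all 27 profiles: 26 have a profitable deviation, 1 does not.)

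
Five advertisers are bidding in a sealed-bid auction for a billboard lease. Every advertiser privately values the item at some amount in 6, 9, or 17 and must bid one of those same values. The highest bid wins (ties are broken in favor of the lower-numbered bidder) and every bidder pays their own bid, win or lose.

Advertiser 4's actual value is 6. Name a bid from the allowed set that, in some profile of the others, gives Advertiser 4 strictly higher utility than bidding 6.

9

Suppose Advertiser 1 bids 6, Advertiser 2 bids 6, Advertiser 3 bids 6 and Advertiser 5 bids 6.
Bid 6: loses but pays 6, utility -6.
Bid 9: wins, pays 9, utility 6 - 9 = -3.
So bidding 9 beats truth here (-3 > -6).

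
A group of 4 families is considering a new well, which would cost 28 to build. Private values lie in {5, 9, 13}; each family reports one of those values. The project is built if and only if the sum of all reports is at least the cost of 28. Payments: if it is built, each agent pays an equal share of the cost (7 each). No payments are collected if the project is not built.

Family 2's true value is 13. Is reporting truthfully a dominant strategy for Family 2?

Yes

Check each profile of the others' reports and compare truth against every alternative report.
Others report (5, 5, 5): truth gives 6, best alternative gives 0.
Others report (5, 5, 9): truth gives 6, best alternative gives 6.
Others report (5, 5, 13): truth gives 6, best alternative gives 6.
Others report (5, 9, 5): truth gives 6, best alternative gives 6.
Others report (5, 9, 9): truth gives 6, best alternative gives 6.
Others report (5, 9, 13): truth gives 6, best alternative gives 6.
(Remaining 21 profiles checked similarly; truth is weakly best in each.)
In every case the truthful report is at least as good as any alternative, so it is a dominant strategy.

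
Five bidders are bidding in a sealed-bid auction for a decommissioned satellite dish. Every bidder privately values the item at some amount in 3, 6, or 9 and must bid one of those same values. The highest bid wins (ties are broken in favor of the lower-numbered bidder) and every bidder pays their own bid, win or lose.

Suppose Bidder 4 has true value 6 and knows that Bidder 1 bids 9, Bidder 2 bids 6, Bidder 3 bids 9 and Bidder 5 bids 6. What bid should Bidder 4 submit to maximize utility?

Bid 3: loses but pays 3, utility -3.
Bid 6: loses but pays 6, utility -6.
Bid 9: loses but pays 9, utility -9.
The best choice is 3 with utility -3.

3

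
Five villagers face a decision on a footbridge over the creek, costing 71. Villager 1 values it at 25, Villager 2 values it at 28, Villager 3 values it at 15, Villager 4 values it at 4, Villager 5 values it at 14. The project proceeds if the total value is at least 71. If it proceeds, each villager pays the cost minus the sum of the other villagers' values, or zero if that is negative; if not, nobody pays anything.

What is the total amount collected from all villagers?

23

Total value 86 ≥ cost 71, so it is built.
Villager 1: others sum to 61; max(0, 71 - 61) = 10.
Villager 2: others sum to 58; max(0, 71 - 58) = 13.
Villager 3: others sum to 71; max(0, 71 - 71) = 0.
Villager 4: others sum to 82; max(0, 71 - 82) = 0.
Villager 5: others sum to 72; max(0, 71 - 72) = 0.
Total collected = 10 + 13 + 0 + 0 + 0 = 23.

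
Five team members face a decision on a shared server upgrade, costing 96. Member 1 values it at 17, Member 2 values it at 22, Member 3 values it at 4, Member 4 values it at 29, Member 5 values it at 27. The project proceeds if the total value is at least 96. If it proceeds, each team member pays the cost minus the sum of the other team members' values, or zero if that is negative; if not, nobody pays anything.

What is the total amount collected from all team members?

Total value 99 ≥ cost 96, so it is built.
Member 1: others sum to 82; max(0, 96 - 82) = 14.
Member 2: others sum to 77; max(0, 96 - 77) = 19.
Member 3: others sum to 95; max(0, 96 - 95) = 1.
Member 4: others sum to 70; max(0, 96 - 70) = 26.
Member 5: others sum to 72; max(0, 96 - 72) = 24.
Total collected = 14 + 19 + 1 + 26 + 24 = 84.

84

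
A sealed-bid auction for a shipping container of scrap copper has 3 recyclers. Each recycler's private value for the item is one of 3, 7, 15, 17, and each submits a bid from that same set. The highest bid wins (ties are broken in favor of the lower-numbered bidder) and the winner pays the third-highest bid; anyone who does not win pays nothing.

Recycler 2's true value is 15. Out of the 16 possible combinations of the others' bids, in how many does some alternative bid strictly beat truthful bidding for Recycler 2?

Others bid (3, 17): truth gives 0; bid 17 gives 12 > 0. Violating.
Others bid (7, 17): truth gives 0; bid 17 gives 8 > 0. Violating.
Others bid (15, 3): truth gives 0; bid 17 gives 12 > 0. Violating.
Others bid (15, 7): truth gives 0; bid 17 gives 8 > 0. Violating.
Others bid (3, 3): truth gives 12; no alternative beats it.
Others bid (3, 7): truth gives 12; no alternative beats it.
(Checking all 16 profiles: 4 have a profitable deviation, 12 do not.)

4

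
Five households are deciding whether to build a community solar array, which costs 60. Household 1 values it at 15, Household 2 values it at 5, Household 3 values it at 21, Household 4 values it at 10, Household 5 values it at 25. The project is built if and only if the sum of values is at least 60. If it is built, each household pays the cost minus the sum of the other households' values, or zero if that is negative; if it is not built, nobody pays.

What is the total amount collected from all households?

14

Total value 76 ≥ cost 60, so it is built.
Household 1: others sum to 61; max(0, 60 - 61) = 0.
Household 2: others sum to 71; max(0, 60 - 71) = 0.
Household 3: others sum to 55; max(0, 60 - 55) = 5.
Household 4: others sum to 66; max(0, 60 - 66) = 0.
Household 5: others sum to 51; max(0, 60 - 51) = 9.
Total collected = 0 + 0 + 5 + 0 + 9 = 14.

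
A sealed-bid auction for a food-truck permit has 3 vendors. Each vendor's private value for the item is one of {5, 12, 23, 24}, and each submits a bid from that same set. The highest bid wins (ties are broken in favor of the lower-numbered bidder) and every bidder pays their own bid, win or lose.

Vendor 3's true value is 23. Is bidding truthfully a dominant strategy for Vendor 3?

Consider the case where Vendor 1 bids 5 and Vendor 2 bids 5.
Truthful bid 23: wins, pays 23, utility 23 - 23 = 0.
Bid 12 instead: wins, pays 12, utility 23 - 12 = 11.
Since 11 > 0, bidding 12 is strictly better here, so truthful bidding is not dominant.

No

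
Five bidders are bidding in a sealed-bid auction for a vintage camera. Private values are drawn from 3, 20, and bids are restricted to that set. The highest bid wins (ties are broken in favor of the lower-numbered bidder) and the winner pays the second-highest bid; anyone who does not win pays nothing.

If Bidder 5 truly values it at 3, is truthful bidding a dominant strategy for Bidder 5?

Yes

Check each profile of the others' bids and compare truth against every alternative bid.
Others bid (3, 3, 3, 3): truth gives 0, best alternative gives 0.
Others bid (3, 3, 3, 20): truth gives 0, best alternative gives 0.
Others bid (3, 3, 20, 3): truth gives 0, best alternative gives 0.
Others bid (3, 3, 20, 20): truth gives 0, best alternative gives 0.
Others bid (3, 20, 3, 3): truth gives 0, best alternative gives 0.
Others bid (3, 20, 3, 20): truth gives 0, best alternative gives 0.
(Remaining 10 profiles checked similarly; truth is weakly best in each.)
In every case the truthful bid is at least as good as any alternative, so it is a dominant strategy.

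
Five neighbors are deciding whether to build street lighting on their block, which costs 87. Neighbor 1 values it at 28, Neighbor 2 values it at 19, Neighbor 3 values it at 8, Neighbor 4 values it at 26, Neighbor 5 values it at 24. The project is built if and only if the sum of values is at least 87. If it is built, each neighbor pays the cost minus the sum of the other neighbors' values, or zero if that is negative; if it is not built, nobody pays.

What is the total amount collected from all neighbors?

25

Total value 105 ≥ cost 87, so it is built.
Neighbor 1: others sum to 77; max(0, 87 - 77) = 10.
Neighbor 2: others sum to 86; max(0, 87 - 86) = 1.
Neighbor 3: others sum to 97; max(0, 87 - 97) = 0.
Neighbor 4: others sum to 79; max(0, 87 - 79) = 8.
Neighbor 5: others sum to 81; max(0, 87 - 81) = 6.
Total collected = 10 + 1 + 0 + 8 + 6 = 25.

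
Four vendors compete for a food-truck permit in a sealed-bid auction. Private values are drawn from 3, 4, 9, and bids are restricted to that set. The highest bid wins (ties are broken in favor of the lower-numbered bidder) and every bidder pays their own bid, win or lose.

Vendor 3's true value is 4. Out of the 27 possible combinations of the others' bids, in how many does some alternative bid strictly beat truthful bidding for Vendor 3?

Others bid (3, 3, 9): truth gives -4; bid 3 gives -3 > -4. Violating.
Others bid (3, 4, 3): truth gives -4; bid 3 gives -3 > -4. Violating.
Others bid (3, 4, 4): truth gives -4; bid 3 gives -3 > -4. Violating.
Others bid (3, 4, 9): truth gives -4; bid 3 gives -3 > -4. Violating.
Others bid (3, 3, 3): truth gives 0; no alternative beats it.
Others bid (3, 3, 4): truth gives 0; no alternative beats it.
(Checking all 27 profiles: 25 have a profitable deviation, 2 do not.)

25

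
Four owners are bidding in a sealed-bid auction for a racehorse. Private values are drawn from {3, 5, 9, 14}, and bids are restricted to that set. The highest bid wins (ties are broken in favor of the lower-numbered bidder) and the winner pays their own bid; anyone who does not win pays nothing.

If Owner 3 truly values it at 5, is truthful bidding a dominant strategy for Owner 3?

Yes

Check each profile of the others' bids and compare truth against every alternative bid.
Others bid (3, 3, 3): truth gives 0, best alternative gives 0.
Others bid (3, 3, 5): truth gives 0, best alternative gives 0.
Others bid (3, 3, 9): truth gives 0, best alternative gives 0.
Others bid (3, 3, 14): truth gives 0, best alternative gives 0.
Others bid (3, 5, 3): truth gives 0, best alternative gives 0.
Others bid (3, 5, 5): truth gives 0, best alternative gives 0.
(Remaining 58 profiles checked similarly; truth is weakly best in each.)
In every case the truthful bid is at least as good as any alternative, so it is a dominant strategy.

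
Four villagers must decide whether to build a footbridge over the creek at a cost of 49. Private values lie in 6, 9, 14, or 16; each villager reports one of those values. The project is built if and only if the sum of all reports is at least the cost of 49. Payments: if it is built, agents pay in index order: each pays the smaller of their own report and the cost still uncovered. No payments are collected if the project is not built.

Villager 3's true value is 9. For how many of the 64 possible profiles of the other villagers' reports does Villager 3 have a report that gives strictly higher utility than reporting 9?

Others report (14, 14, 16): truth gives 0; report 6 gives 3 > 0. Violating.
Others report (14, 16, 14): truth gives 0; report 6 gives 3 > 0. Violating.
Others report (14, 16, 16): truth gives 0; report 6 gives 3 > 0. Violating.
Others report (16, 14, 14): truth gives 0; report 6 gives 3 > 0. Violating.
Others report (6, 6, 6): truth gives 0; no alternative beats it.
Others report (6, 6, 9): truth gives 0; no alternative beats it.
(Checking all 64 profiles: 7 have a profitable deviation, 57 do not.)

7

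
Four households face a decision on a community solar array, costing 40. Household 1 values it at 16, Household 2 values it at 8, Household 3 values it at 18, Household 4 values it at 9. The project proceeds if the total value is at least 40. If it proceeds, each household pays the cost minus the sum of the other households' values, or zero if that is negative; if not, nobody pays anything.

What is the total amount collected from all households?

12

Total value 51 ≥ cost 40, so it is built.
Household 1: others sum to 35; max(0, 40 - 35) = 5.
Household 2: others sum to 43; max(0, 40 - 43) = 0.
Household 3: others sum to 33; max(0, 40 - 33) = 7.
Household 4: others sum to 42; max(0, 40 - 42) = 0.
Total collected = 5 + 0 + 7 + 0 = 12.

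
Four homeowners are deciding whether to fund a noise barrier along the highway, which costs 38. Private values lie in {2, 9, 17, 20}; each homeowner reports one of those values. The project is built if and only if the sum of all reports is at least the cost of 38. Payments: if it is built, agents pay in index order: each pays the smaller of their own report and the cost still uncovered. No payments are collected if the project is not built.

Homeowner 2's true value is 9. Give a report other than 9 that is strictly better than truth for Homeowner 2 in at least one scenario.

Suppose Homeowner 1 reports 2, Homeowner 3 reports 17 and Homeowner 4 reports 17.
Report 9: project built, pays 9, utility 9 - 9 = 0.
Report 2: project built, pays 2, utility 9 - 2 = 7.
So reporting 2 beats truth here (7 > 0).

2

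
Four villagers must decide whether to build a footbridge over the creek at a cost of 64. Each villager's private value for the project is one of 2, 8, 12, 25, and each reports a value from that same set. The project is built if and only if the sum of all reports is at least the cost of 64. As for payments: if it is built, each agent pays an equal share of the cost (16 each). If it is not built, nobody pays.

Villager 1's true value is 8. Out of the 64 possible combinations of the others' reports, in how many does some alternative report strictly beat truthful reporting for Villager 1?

3

Others report (8, 25, 25): truth gives -8; report 2 gives 0 > -8. Violating.
Others report (25, 8, 25): truth gives -8; report 2 gives 0 > -8. Violating.
Others report (25, 25, 8): truth gives -8; report 2 gives 0 > -8. Violating.
Others report (2, 2, 2): truth gives 0; no alternative beats it.
Others report (2, 2, 8): truth gives 0; no alternative beats it.
(Checking all 64 profiles: 3 have a profitable deviation, 61 do not.)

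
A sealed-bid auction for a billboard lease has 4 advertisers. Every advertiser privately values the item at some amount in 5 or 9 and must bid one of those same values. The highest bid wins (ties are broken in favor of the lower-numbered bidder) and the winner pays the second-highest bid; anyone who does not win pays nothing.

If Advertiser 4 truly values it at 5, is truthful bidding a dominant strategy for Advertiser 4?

Check each profile of the others' bids and compare truth against every alternative bid.
Others bid (5, 5, 5): truth gives 0, best alternative gives 0.
Others bid (5, 5, 9): truth gives 0, best alternative gives 0.
Others bid (5, 9, 5): truth gives 0, best alternative gives 0.
Others bid (5, 9, 9): truth gives 0, best alternative gives 0.
Others bid (9, 5, 5): truth gives 0, best alternative gives 0.
Others bid (9, 5, 9): truth gives 0, best alternative gives 0.
(Remaining 2 profiles checked similarly; truth is weakly best in each.)
In every case the truthful bid is at least as good as any alternative, so it is a dominant strategy.

Yes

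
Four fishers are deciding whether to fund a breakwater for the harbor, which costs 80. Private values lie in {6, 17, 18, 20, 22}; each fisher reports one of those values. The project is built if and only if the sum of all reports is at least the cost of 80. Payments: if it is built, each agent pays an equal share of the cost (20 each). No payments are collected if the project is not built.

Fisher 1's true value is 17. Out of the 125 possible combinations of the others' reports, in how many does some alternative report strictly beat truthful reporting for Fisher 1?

Others report (20, 22, 22): truth gives -3; report 6 gives 0 > -3. Violating.
Others report (22, 20, 22): truth gives -3; report 6 gives 0 > -3. Violating.
Others report (22, 22, 20): truth gives -3; report 6 gives 0 > -3. Violating.
Others report (22, 22, 22): truth gives -3; report 6 gives 0 > -3. Violating.
Others report (6, 6, 6): truth gives 0; no alternative beats it.
Others report (6, 6, 17): truth gives 0; no alternative beats it.
(Checking all 125 profiles: 4 have a profitable deviation, 121 do not.)

4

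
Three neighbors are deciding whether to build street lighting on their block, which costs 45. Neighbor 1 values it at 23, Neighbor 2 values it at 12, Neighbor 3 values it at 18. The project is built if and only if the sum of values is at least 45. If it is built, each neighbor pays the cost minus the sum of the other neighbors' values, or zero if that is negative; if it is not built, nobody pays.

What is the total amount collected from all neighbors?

29

Total value 53 ≥ cost 45, so it is built.
Neighbor 1: others sum to 30; max(0, 45 - 30) = 15.
Neighbor 2: others sum to 41; max(0, 45 - 41) = 4.
Neighbor 3: others sum to 35; max(0, 45 - 35) = 10.
Total collected = 15 + 4 + 10 = 29.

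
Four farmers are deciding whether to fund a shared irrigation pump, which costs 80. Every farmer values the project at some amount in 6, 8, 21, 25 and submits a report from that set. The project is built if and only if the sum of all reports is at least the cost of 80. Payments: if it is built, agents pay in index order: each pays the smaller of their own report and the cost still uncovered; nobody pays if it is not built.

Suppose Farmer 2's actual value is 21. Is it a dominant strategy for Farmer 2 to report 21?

No

Consider the case where Farmer 1 reports 25, Farmer 3 reports 25 and Farmer 4 reports 25.
Truthful report 21: project built, pays 21, utility 21 - 21 = 0.
Report 6 instead: project built, pays 6, utility 21 - 6 = 15.
Since 15 > 0, reporting 6 is strictly better here, so truthful reporting is not dominant.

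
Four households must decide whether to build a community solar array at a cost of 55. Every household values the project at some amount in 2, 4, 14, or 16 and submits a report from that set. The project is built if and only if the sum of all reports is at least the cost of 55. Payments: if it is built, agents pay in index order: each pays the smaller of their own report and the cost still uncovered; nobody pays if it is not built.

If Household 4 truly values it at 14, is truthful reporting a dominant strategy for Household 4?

Check each profile of the others' reports and compare truth against every alternative report.
Others report (16, 16, 16): truth gives 7, best alternative gives 7.
Others report (14, 16, 16): truth gives 5, best alternative gives 5.
Others report (16, 14, 16): truth gives 5, best alternative gives 5.
Others report (16, 16, 14): truth gives 5, best alternative gives 5.
Others report (14, 14, 16): truth gives 3, best alternative gives 3.
Others report (14, 16, 14): truth gives 3, best alternative gives 3.
(Remaining 58 profiles checked similarly; truth is weakly best in each.)
In every case the truthful report is at least as good as any alternative, so it is a dominant strategy.

Yes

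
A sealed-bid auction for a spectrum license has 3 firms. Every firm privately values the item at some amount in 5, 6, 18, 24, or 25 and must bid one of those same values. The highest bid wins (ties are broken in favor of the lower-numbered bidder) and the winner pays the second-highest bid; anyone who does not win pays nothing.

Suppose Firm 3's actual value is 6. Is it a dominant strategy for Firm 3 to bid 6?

Yes

Check each profile of the others' bids and compare truth against every alternative bid.
Others bid (5, 5): truth gives 1, best alternative gives 1.
Others bid (5, 6): truth gives 0, best alternative gives 0.
Others bid (5, 18): truth gives 0, best alternative gives 0.
Others bid (5, 24): truth gives 0, best alternative gives 0.
Others bid (5, 25): truth gives 0, best alternative gives 0.
Others bid (6, 5): truth gives 0, best alternative gives 0.
(Remaining 19 profiles checked similarly; truth is weakly best in each.)
In every case the truthful bid is at least as good as any alternative, so it is a dominant strategy.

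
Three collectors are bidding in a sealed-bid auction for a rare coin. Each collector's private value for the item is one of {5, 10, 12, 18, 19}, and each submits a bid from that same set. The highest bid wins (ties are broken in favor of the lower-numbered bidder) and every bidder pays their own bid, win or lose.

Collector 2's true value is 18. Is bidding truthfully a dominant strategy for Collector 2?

No

Consider the case where Collector 1 bids 5 and Collector 3 bids 5.
Truthful bid 18: wins, pays 18, utility 18 - 18 = 0.
Bid 10 instead: wins, pays 10, utility 18 - 10 = 8.
Since 8 > 0, bidding 10 is strictly better here, so truthful bidding is not dominant.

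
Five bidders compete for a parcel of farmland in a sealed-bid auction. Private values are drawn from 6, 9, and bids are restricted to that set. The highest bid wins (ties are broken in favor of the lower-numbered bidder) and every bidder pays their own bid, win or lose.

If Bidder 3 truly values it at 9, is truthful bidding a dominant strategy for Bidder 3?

Consider the case where Bidder 1 bids 6, Bidder 2 bids 9, Bidder 4 bids 6 and Bidder 5 bids 6.
Truthful bid 9: loses but pays 9, utility -9.
Bid 6 instead: loses but pays 6, utility -6.
Since -6 > -9, bidding 6 is strictly better here, so truthful bidding is not dominant.

No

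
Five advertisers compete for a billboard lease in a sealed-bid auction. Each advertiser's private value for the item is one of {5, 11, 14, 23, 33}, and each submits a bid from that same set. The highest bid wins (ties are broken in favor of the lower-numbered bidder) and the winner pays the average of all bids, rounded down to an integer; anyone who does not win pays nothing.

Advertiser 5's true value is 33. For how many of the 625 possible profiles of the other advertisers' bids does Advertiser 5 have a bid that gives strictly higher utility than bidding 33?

81

Others bid (5, 5, 5, 5): truth gives 23; bid 11 gives 27 > 23. Violating.
Others bid (5, 5, 5, 11): truth gives 22; bid 14 gives 25 > 22. Violating.
Others bid (5, 5, 5, 14): truth gives 21; bid 23 gives 23 > 21. Violating.
Others bid (5, 5, 11, 5): truth gives 22; bid 14 gives 25 > 22. Violating.
Others bid (5, 5, 5, 23): truth gives 19; no alternative beats it.
Others bid (5, 5, 5, 33): truth gives 0; no alternative beats it.
(Checking all 625 profiles: 81 have a profitable deviation, 544 do not.)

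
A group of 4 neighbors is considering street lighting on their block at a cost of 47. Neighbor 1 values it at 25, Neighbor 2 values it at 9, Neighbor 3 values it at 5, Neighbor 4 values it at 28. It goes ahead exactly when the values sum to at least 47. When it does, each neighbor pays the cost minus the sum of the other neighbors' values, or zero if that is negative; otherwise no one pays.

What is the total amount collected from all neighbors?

Total value 67 ≥ cost 47, so it is built.
Neighbor 1: others sum to 42; max(0, 47 - 42) = 5.
Neighbor 2: others sum to 58; max(0, 47 - 58) = 0.
Neighbor 3: others sum to 62; max(0, 47 - 62) = 0.
Neighbor 4: others sum to 39; max(0, 47 - 39) = 8.
Total collected = 5 + 0 + 0 + 8 = 13.

13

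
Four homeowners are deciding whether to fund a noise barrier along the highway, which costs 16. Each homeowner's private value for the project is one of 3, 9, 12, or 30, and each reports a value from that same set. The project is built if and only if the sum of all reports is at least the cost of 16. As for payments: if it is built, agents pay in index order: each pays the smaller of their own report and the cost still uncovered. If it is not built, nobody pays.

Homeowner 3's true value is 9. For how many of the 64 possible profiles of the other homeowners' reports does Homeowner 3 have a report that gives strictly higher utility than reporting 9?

11

Others report (3, 3, 9): truth gives 0; report 3 gives 6 > 0. Violating.
Others report (3, 3, 12): truth gives 0; report 3 gives 6 > 0. Violating.
Others report (3, 3, 30): truth gives 0; report 3 gives 6 > 0. Violating.
Others report (3, 9, 3): truth gives 5; report 3 gives 6 > 5. Violating.
Others report (3, 3, 3): truth gives 0; no alternative beats it.
Others report (3, 12, 3): truth gives 8; no alternative beats it.
(Checking all 64 profiles: 11 have a profitable deviation, 53 do not.)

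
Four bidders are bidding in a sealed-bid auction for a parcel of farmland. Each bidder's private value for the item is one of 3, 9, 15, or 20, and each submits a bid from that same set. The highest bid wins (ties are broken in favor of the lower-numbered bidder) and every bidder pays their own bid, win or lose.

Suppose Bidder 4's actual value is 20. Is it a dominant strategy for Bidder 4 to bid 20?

Consider the case where Bidder 1 bids 3, Bidder 2 bids 3 and Bidder 3 bids 3.
Truthful bid 20: wins, pays 20, utility 20 - 20 = 0.
Bid 9 instead: wins, pays 9, utility 20 - 9 = 11.
Since 11 > 0, bidding 9 is strictly better here, so truthful bidding is not dominant.

No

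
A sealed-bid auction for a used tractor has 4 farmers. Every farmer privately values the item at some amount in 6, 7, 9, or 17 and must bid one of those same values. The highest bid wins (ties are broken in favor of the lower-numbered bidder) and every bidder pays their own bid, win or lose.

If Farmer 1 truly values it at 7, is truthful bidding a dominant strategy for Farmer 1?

No

Consider the case where Farmer 2 bids 6, Farmer 3 bids 6 and Farmer 4 bids 6.
Truthful bid 7: wins, pays 7, utility 7 - 7 = 0.
Bid 6 instead: wins, pays 6, utility 7 - 6 = 1.
Since 1 > 0, bidding 6 is strictly better here, so truthful bidding is not dominant.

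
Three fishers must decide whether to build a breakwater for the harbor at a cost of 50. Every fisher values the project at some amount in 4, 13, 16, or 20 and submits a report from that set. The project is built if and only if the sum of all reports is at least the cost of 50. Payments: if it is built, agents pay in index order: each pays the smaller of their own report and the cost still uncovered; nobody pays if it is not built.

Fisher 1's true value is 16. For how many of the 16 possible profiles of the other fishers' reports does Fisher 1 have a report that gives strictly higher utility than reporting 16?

Others report (20, 20): truth gives 0; report 13 gives 3 > 0. Violating.
Others report (4, 4): truth gives 0; no alternative beats it.
Others report (4, 13): truth gives 0; no alternative beats it.
(Checking all 16 profiles: 1 has a profitable deviation, 15 do not.)

1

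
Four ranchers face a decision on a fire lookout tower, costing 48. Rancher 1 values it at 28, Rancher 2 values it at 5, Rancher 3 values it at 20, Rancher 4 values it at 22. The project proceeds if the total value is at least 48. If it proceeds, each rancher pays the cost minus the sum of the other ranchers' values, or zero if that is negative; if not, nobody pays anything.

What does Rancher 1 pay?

Total value 75 ≥ cost 48, so the project is built.
The other ranchers' values sum to 47.
Cost minus that sum is 48 - 47 = 1.

1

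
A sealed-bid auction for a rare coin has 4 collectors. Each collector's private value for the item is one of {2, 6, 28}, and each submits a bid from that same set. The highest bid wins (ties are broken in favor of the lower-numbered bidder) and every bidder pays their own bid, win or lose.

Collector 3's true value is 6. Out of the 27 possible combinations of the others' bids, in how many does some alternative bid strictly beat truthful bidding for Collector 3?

25

Others bid (2, 2, 28): truth gives -6; bid 2 gives -2 > -6. Violating.
Others bid (2, 6, 2): truth gives -6; bid 2 gives -2 > -6. Violating.
Others bid (2, 6, 6): truth gives -6; bid 2 gives -2 > -6. Violating.
Others bid (2, 6, 28): truth gives -6; bid 2 gives -2 > -6. Violating.
Others bid (2, 2, 2): truth gives 0; no alternative beats it.
Others bid (2, 2, 6): truth gives 0; no alternative beats it.
(Checking all 27 profiles: 25 have a profitable deviation, 2 do not.)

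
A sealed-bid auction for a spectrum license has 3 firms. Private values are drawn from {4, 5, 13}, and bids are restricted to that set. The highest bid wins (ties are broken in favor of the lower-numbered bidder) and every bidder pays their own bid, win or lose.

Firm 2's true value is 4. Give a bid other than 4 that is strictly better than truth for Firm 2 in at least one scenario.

Suppose Firm 1 bids 4 and Firm 3 bids 4.
Bid 4: loses but pays 4, utility -4.
Bid 5: wins, pays 5, utility 4 - 5 = -1.
So bidding 5 beats truth here (-1 > -4).

5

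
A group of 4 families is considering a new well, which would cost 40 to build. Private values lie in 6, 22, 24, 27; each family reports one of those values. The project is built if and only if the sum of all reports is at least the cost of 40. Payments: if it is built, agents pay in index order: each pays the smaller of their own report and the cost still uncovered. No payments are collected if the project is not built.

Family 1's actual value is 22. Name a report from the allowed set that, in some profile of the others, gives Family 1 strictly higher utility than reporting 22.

Suppose Family 2 reports 6, Family 3 reports 6 and Family 4 reports 22.
Report 22: project built, pays 22, utility 22 - 22 = 0.
Report 6: project built, pays 6, utility 22 - 6 = 16.
So reporting 6 beats truth here (16 > 0).

6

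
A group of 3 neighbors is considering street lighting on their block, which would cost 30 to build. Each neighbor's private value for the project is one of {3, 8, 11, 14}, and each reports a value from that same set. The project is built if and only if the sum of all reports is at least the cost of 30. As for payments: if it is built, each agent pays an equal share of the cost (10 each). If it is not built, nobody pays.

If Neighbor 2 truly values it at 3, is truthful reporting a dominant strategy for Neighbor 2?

Yes

Check each profile of the others' reports and compare truth against every alternative report.
Others report (8, 14): truth gives 0, best alternative gives -7.
Others report (11, 11): truth gives 0, best alternative gives -7.
Others report (11, 14): truth gives 0, best alternative gives -7.
Others report (14, 8): truth gives 0, best alternative gives -7.
Others report (14, 11): truth gives 0, best alternative gives -7.
Others report (14, 14): truth gives -7, best alternative gives -7.
(Remaining 10 profiles checked similarly; truth is weakly best in each.)
In every case the truthful report is at least as good as any alternative, so it is a dominant strategy.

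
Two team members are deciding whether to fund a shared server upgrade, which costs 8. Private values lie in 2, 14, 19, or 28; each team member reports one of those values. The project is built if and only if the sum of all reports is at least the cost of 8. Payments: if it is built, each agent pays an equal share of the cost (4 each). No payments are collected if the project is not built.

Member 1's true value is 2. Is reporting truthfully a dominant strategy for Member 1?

Yes

Check each profile of the others' reports and compare truth against every alternative report.
Others report (2): truth gives 0, best alternative gives -2.
Others report (14): truth gives -2, best alternative gives -2.
Others report (19): truth gives -2, best alternative gives -2.
Others report (28): truth gives -2, best alternative gives -2.
In every case the truthful report is at least as good as any alternative, so it is a dominant strategy.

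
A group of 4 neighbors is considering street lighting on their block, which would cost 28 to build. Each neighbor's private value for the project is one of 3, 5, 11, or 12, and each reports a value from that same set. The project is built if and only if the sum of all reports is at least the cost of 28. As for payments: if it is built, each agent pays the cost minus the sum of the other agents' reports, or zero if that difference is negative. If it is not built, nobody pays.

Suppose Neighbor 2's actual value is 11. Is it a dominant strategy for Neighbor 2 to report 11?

Yes

Check each profile of the others' reports and compare truth against every alternative report.
Others report (5, 11, 12): truth gives 11, best alternative gives 11.
Others report (5, 12, 11): truth gives 11, best alternative gives 11.
Others report (5, 12, 12): truth gives 11, best alternative gives 11.
Others report (11, 5, 12): truth gives 11, best alternative gives 11.
Others report (11, 11, 11): truth gives 11, best alternative gives 11.
Others report (11, 11, 12): truth gives 11, best alternative gives 11.
(Remaining 58 profiles checked similarly; truth is weakly best in each.)
In every case the truthful report is at least as good as any alternative, so it is a dominant strategy.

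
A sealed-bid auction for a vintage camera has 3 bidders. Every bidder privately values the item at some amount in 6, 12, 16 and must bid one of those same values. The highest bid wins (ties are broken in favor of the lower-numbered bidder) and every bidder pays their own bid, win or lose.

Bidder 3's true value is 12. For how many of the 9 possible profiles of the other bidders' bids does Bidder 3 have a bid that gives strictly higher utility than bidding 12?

Others bid (6, 12): truth gives -12; bid 16 gives -4 > -12. Violating.
Others bid (6, 16): truth gives -12; bid 6 gives -6 > -12. Violating.
Others bid (12, 6): truth gives -12; bid 16 gives -4 > -12. Violating.
Others bid (12, 12): truth gives -12; bid 16 gives -4 > -12. Violating.
Others bid (6, 6): truth gives 0; no alternative beats it.
(Checking all 9 profiles: 8 have a profitable deviation, 1 does not.)

8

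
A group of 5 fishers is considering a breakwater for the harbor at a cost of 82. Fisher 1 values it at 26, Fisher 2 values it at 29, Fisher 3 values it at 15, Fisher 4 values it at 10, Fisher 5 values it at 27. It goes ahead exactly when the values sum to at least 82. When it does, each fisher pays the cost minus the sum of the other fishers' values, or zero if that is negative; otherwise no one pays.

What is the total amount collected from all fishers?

7

Total value 107 ≥ cost 82, so it is built.
Fisher 1: others sum to 81; max(0, 82 - 81) = 1.
Fisher 2: others sum to 78; max(0, 82 - 78) = 4.
Fisher 3: others sum to 92; max(0, 82 - 92) = 0.
Fisher 4: others sum to 97; max(0, 82 - 97) = 0.
Fisher 5: others sum to 80; max(0, 82 - 80) = 2.
Total collected = 1 + 4 + 0 + 0 + 2 = 7.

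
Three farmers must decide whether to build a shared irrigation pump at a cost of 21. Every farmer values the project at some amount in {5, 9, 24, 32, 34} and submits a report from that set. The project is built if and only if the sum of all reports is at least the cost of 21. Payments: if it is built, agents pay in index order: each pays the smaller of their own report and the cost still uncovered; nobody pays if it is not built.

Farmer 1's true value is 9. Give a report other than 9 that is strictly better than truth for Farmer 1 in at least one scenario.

Suppose Farmer 2 reports 5 and Farmer 3 reports 24.
Report 9: project built, pays 9, utility 9 - 9 = 0.
Report 5: project built, pays 5, utility 9 - 5 = 4.
So reporting 5 beats truth here (4 > 0).

5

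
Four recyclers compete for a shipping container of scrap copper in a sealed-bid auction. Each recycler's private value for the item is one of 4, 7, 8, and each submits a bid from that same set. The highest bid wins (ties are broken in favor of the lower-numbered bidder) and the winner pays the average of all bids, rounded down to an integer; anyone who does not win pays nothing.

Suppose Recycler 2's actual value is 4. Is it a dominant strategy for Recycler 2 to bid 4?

Yes

Check each profile of the others' bids and compare truth against every alternative bid.
Others bid (4, 7, 7): truth gives 0, best alternative gives -2.
Others bid (4, 4, 7): truth gives 0, best alternative gives -1.
Others bid (4, 7, 4): truth gives 0, best alternative gives -1.
Others bid (4, 4, 4): truth gives 0, best alternative gives 0.
Others bid (4, 4, 8): truth gives 0, best alternative gives 0.
Others bid (4, 7, 8): truth gives 0, best alternative gives 0.
(Remaining 21 profiles checked similarly; truth is weakly best in each.)
In every case the truthful bid is at least as good as any alternative, so it is a dominant strategy.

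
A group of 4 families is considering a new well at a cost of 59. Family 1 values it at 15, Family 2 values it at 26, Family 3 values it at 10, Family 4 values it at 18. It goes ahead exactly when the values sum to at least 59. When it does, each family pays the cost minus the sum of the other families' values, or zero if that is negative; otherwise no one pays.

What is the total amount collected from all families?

Total value 69 ≥ cost 59, so it is built.
Family 1: others sum to 54; max(0, 59 - 54) = 5.
Family 2: others sum to 43; max(0, 59 - 43) = 16.
Family 3: others sum to 59; max(0, 59 - 59) = 0.
Family 4: others sum to 51; max(0, 59 - 51) = 8.
Total collected = 5 + 16 + 0 + 8 = 29.

29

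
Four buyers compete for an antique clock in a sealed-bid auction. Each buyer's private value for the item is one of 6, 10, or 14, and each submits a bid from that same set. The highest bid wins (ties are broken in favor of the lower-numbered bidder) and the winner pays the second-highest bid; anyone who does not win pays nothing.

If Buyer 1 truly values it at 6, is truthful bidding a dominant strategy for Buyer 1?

Yes

Check each profile of the others' bids and compare truth against every alternative bid.
Others bid (6, 6, 10): truth gives 0, best alternative gives -4.
Others bid (6, 10, 6): truth gives 0, best alternative gives -4.
Others bid (6, 10, 10): truth gives 0, best alternative gives -4.
Others bid (10, 6, 6): truth gives 0, best alternative gives -4.
Others bid (10, 6, 10): truth gives 0, best alternative gives -4.
Others bid (10, 10, 6): truth gives 0, best alternative gives -4.
(Remaining 21 profiles checked similarly; truth is weakly best in each.)
In every case the truthful bid is at least as good as any alternative, so it is a dominant strategy.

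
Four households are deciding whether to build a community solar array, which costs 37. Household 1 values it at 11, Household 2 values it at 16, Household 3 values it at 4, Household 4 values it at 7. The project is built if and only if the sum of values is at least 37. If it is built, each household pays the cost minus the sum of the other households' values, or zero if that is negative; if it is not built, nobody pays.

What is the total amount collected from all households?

34

Total value 38 ≥ cost 37, so it is built.
Household 1: others sum to 27; max(0, 37 - 27) = 10.
Household 2: others sum to 22; max(0, 37 - 22) = 15.
Household 3: others sum to 34; max(0, 37 - 34) = 3.
Household 4: others sum to 31; max(0, 37 - 31) = 6.
Total collected = 10 + 15 + 3 + 6 = 34.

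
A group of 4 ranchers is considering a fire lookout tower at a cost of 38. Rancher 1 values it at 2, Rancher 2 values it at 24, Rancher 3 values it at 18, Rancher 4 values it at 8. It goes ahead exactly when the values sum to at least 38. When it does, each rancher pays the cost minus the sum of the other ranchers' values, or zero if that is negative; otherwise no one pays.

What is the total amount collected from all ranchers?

14

Total value 52 ≥ cost 38, so it is built.
Rancher 1: others sum to 50; max(0, 38 - 50) = 0.
Rancher 2: others sum to 28; max(0, 38 - 28) = 10.
Rancher 3: others sum to 34; max(0, 38 - 34) = 4.
Rancher 4: others sum to 44; max(0, 38 - 44) = 0.
Total collected = 0 + 10 + 4 + 0 = 14.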